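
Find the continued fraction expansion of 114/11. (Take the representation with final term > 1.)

[10; 2, 1, 3]

114 = 10·11 + 4
11 = 2·4 + 3
4 = 1·3 + 1
3 = 3·1 + 0  (stop)
So 114/11 = [10; 2, 1, 3].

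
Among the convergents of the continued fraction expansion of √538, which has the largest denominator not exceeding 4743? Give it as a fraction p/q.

√538 = [23; 5, 7, 1, 1, 7, 5, 46, …] (period length 7).
Convergents:
  p_0/q_0 = 23/1
  p_1/q_1 = 116/5
  p_2/q_2 = 835/36
  p_3/q_3 = 951/41
  p_4/q_4 = 1786/77
  p_5/q_5 = 13453/580
  p_6/q_6 = 69051/2977
  p_7/q_7 = 3189799/137522
q_6 = 2977 ≤ 4743 < 137522 = q_7, so the answer is 69051/2977.

69051/2977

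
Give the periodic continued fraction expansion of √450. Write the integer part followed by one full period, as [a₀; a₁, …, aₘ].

a₀ = ⌊√450⌋ = 21.
With m₀=0, d₀=1 and mₖ₊₁ = dₖaₖ − mₖ, dₖ₊₁ = (n − mₖ₊₁²)/dₖ, aₖ₊₁ = ⌊(a₀+mₖ₊₁)/dₖ₊₁⌋:
  k=1: m=21, d=9, a=4
  k=2: m=15, d=25, a=1
  k=3: m=10, d=14, a=2
  k=4: m=18, d=9, a=4
  k=5: m=18, d=14, a=2
  k=6: m=10, d=25, a=1
  k=7: m=15, d=9, a=4
  k=8: m=21, d=1, a=42
d=1 and a=2a₀=42 at k=8, so the next step gives (m, d) = (21, 9) again — its k=1 value — and the period has length 8.

[21; 4, 1, 2, 4, 2, 1, 4, 42]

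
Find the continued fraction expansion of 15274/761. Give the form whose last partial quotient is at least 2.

15274 = 20×761 + 54
761 = 14×54 + 5
54 = 10×5 + 4
5 = 1×4 + 1
4 = 4×1 + 0  (stop)
So 15274/761 = [20; 14, 10, 1, 4].

[20; 14, 10, 1, 4]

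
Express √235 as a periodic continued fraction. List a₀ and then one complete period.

[15; 3, 30]

a₀ = ⌊√235⌋ = 15.
With m₀=0, d₀=1 and mₖ₊₁ = dₖaₖ − mₖ, dₖ₊₁ = (n − mₖ₊₁²)/dₖ, aₖ₊₁ = ⌊(a₀+mₖ₊₁)/dₖ₊₁⌋:
  k=1: m=15, d=10, a=3
  k=2: m=15, d=1, a=30
d=1 and a=2a₀=30 at k=2, so the next step gives (m, d) = (15, 10) again — its k=1 value — and the period has length 2.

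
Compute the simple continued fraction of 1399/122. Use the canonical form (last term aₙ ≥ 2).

[11; 2, 7, 8]

1399 = 11×122 + 57
122 = 2×57 + 8
57 = 7×8 + 1
8 = 8×1 + 0  (stop)
So 1399/122 = [11; 2, 7, 8].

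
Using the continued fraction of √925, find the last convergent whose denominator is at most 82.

√925 = [30; 2, 2, 2, 2, 60, …] (period length 5).
Convergents:
  p_0/q_0 = 30/1
  p_1/q_1 = 61/2
  p_2/q_2 = 152/5
  p_3/q_3 = 365/12
  p_4/q_4 = 882/29
  p_5/q_5 = 53285/1752
q_4 = 29 ≤ 82 < 1752 = q_5, so the answer is 882/29.

882/29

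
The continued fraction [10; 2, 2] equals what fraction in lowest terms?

52/5

Fold from the inside: start with 2/1.
  2 + 1/2 = 5/2
  10 + 2/5 = 52/5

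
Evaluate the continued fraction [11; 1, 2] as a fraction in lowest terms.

35/3

Fold from the inside: start with 2/1.
  1 + 1/2 = 3/2
  11 + 2/3 = 35/3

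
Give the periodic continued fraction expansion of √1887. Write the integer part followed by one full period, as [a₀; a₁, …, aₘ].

[43; 2, 3, 1, 1, 1, 3, 2, 86]

a₀ = ⌊√1887⌋ = 43.
With m₀=0, d₀=1 and mₖ₊₁ = dₖaₖ − mₖ, dₖ₊₁ = (n − mₖ₊₁²)/dₖ, aₖ₊₁ = ⌊(a₀+mₖ₊₁)/dₖ₊₁⌋:
  k=1: m=43, d=38, a=2
  k=2: m=33, d=21, a=3
  k=3: m=30, d=47, a=1
  k=4: m=17, d=34, a=1
  k=5: m=17, d=47, a=1
  k=6: m=30, d=21, a=3
  k=7: m=33, d=38, a=2
  k=8: m=43, d=1, a=86
d=1 and a=2a₀=86 at k=8, so the next step gives (m, d) = (43, 38) again — its k=1 value — and the period has length 8.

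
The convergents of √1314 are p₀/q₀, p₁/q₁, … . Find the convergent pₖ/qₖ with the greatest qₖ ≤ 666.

√1314 = [36; 4, 72, …] (period length 2).
Convergents:
  p_0/q_0 = 36/1
  p_1/q_1 = 145/4
  p_2/q_2 = 10476/289
  p_3/q_3 = 42049/1160
q_2 = 289 ≤ 666 < 1160 = q_3, so the answer is 10476/289.

10476/289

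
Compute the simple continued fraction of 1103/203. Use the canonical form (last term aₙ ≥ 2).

[5; 2, 3, 3, 1, 6]

1103 = 5×203 + 88
203 = 2×88 + 27
88 = 3×27 + 7
27 = 3×7 + 6
7 = 1×6 + 1
6 = 6×1 + 0  (stop)
So 1103/203 = [5; 2, 3, 3, 1, 6].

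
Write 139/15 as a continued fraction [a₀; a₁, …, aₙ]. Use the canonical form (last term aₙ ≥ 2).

139 = 9·15 + 4
15 = 3·4 + 3
4 = 1·3 + 1
3 = 3·1 + 0  (stop)
So 139/15 = [9; 3, 1, 3].

[9; 3, 1, 3]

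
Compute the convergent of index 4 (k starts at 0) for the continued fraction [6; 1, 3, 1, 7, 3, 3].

265/39

Using pₖ = aₖpₖ₋₁ + pₖ₋₂, qₖ = aₖqₖ₋₁ + qₖ₋₂ (with p₋₁=1, p₋₂=0, q₋₁=0, q₋₂=1):
  k=0: a=6, p=6, q=1
  k=1: a=1, p=7, q=1
  k=2: a=3, p=27, q=4
  k=3: a=1, p=34, q=5
  k=4: a=7, p=265, q=39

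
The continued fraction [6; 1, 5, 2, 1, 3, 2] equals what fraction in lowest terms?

Using pₖ = aₖpₖ₋₁ + pₖ₋₂ and qₖ = aₖqₖ₋₁ + qₖ₋₂:
  k=0: a=6, p=6, q=1
  k=1: a=1, p=7, q=1
  k=2: a=5, p=41, q=6
  k=3: a=2, p=89, q=13
  k=4: a=1, p=130, q=19
  k=5: a=3, p=479, q=70
  k=6: a=2, p=1088, q=159

1088/159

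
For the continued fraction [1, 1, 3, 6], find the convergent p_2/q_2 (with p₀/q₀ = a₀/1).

7/4

Using pₖ = aₖpₖ₋₁ + pₖ₋₂, qₖ = aₖqₖ₋₁ + qₖ₋₂ (with p₋₁=1, p₋₂=0, q₋₁=0, q₋₂=1):
  k=0: a=1, p=1, q=1
  k=1: a=1, p=2, q=1
  k=2: a=3, p=7, q=4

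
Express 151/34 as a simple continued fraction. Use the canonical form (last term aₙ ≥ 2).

151 = 4×34 + 15
34 = 2×15 + 4
15 = 3×4 + 3
4 = 1×3 + 1
3 = 3×1 + 0  (stop)
So 151/34 = [4; 2, 3, 1, 3].

[4; 2, 3, 1, 3]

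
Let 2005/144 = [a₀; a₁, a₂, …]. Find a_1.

1

2005 = 13·144 + 133   →  a_0 = 13
144 = 1·133 + 11   →  a_1 = 1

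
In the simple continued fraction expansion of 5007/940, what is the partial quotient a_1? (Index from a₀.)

3

5007 = 5·940 + 307   →  a_0 = 5
940 = 3·307 + 19   →  a_1 = 3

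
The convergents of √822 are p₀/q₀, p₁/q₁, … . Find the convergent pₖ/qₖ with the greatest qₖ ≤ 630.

√822 = [28; 1, 2, 28, 2, 1, 56, …] (period length 6).
Convergents:
  p_0/q_0 = 28/1
  p_1/q_1 = 29/1
  p_2/q_2 = 86/3
  p_3/q_3 = 2437/85
  p_4/q_4 = 4960/173
  p_5/q_5 = 7397/258
  p_6/q_6 = 419192/14621
q_5 = 258 ≤ 630 < 14621 = q_6, so the answer is 7397/258.

7397/258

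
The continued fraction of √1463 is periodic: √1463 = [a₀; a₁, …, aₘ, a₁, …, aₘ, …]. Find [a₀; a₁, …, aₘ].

a₀ = ⌊√1463⌋ = 38.
With m₀=0, d₀=1 and mₖ₊₁ = dₖaₖ − mₖ, dₖ₊₁ = (n − mₖ₊₁²)/dₖ, aₖ₊₁ = ⌊(a₀+mₖ₊₁)/dₖ₊₁⌋:
  k=1: m=38, d=19, a=4
  k=2: m=38, d=1, a=76
d=1 and a=2a₀=76 at k=2, so the next step gives (m, d) = (38, 19) again — its k=1 value — and the period has length 2.

[38; 4, 76]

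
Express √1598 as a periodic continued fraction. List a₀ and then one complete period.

[39; 1, 38, 1, 78]

a₀ = ⌊√1598⌋ = 39.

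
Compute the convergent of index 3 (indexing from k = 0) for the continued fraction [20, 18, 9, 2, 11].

6899/344

Using pₖ = aₖpₖ₋₁ + pₖ₋₂, qₖ = aₖqₖ₋₁ + qₖ₋₂ (with p₋₁=1, p₋₂=0, q₋₁=0, q₋₂=1):
  k=0: a=20, p=20, q=1
  k=1: a=18, p=361, q=18
  k=2: a=9, p=3269, q=163
  k=3: a=2, p=6899, q=344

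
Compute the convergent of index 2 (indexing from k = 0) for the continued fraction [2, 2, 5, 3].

27/11

Using pₖ = aₖpₖ₋₁ + pₖ₋₂, qₖ = aₖqₖ₋₁ + qₖ₋₂ (with p₋₁=1, p₋₂=0, q₋₁=0, q₋₂=1):
  k=0: a=2, p=2, q=1
  k=1: a=2, p=5, q=2
  k=2: a=5, p=27, q=11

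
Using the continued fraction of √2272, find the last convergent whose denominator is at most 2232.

40897/858

√2272 = [47; 1, 1, 1, 94, …] (period length 4).
Convergents:
  p_0/q_0 = 47/1
  p_1/q_1 = 48/1
  p_2/q_2 = 95/2
  p_3/q_3 = 143/3
  p_4/q_4 = 13537/284
  p_5/q_5 = 13680/287
  p_6/q_6 = 27217/571
  p_7/q_7 = 40897/858
  p_8/q_8 = 3871535/81223
q_7 = 858 ≤ 2232 < 81223 = q_8, so the answer is 40897/858.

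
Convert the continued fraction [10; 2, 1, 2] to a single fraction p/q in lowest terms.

Using pₖ = aₖpₖ₋₁ + pₖ₋₂ and qₖ = aₖqₖ₋₁ + qₖ₋₂:
  k=0: a=10, p=10, q=1
  k=1: a=2, p=21, q=2
  k=2: a=1, p=31, q=3
  k=3: a=2, p=83, q=8

83/8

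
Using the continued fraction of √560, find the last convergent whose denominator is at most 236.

3384/143

√560 = [23; 1, 1, 1, 46, …] (period length 4).
Convergents:
  p_0/q_0 = 23/1
  p_1/q_1 = 24/1
  p_2/q_2 = 47/2
  p_3/q_3 = 71/3
  p_4/q_4 = 3313/140
  p_5/q_5 = 3384/143
  p_6/q_6 = 6697/283
q_5 = 143 ≤ 236 < 283 = q_6, so the answer is 3384/143.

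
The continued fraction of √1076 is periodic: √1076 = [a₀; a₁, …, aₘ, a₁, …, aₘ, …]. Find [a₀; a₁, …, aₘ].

[32; 1, 4, 16, 4, 1, 64]

a₀ = ⌊√1076⌋ = 32.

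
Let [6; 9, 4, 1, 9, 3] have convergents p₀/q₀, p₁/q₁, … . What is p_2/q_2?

226/37

Using pₖ = aₖpₖ₋₁ + pₖ₋₂, qₖ = aₖqₖ₋₁ + qₖ₋₂ (with p₋₁=1, p₋₂=0, q₋₁=0, q₋₂=1):
  k=0: a=6, p=6, q=1
  k=1: a=9, p=55, q=9
  k=2: a=4, p=226, q=37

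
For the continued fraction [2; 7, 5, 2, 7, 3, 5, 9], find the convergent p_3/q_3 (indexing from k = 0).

169/79

Using pₖ = aₖpₖ₋₁ + pₖ₋₂, qₖ = aₖqₖ₋₁ + qₖ₋₂ (with p₋₁=1, p₋₂=0, q₋₁=0, q₋₂=1):
  k=0: a=2, p=2, q=1
  k=1: a=7, p=15, q=7
  k=2: a=5, p=77, q=36
  k=3: a=2, p=169, q=79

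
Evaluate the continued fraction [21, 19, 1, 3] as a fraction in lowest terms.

1663/79

Using pₖ = aₖpₖ₋₁ + pₖ₋₂ and qₖ = aₖqₖ₋₁ + qₖ₋₂:
  k=0: a=21, p=21, q=1
  k=1: a=19, p=400, q=19
  k=2: a=1, p=421, q=20
  k=3: a=3, p=1663, q=79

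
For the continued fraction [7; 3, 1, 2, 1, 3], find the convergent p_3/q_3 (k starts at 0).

Using pₖ = aₖpₖ₋₁ + pₖ₋₂, qₖ = aₖqₖ₋₁ + qₖ₋₂ (with p₋₁=1, p₋₂=0, q₋₁=0, q₋₂=1):
  k=0: a=7, p=7, q=1
  k=1: a=3, p=22, q=3
  k=2: a=1, p=29, q=4
  k=3: a=2, p=80, q=11

80/11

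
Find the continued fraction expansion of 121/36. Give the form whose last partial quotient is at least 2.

121 = 3·36 + 13
36 = 2·13 + 10
13 = 1·10 + 3
10 = 3·3 + 1
3 = 3·1 + 0  (stop)
So 121/36 = [3; 2, 1, 3, 3].

[3; 2, 1, 3, 3]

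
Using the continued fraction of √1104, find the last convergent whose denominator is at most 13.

√1104 = [33; 4, 2, 2, 2, 4, 66, …] (period length 6).
Convergents:
  p_0/q_0 = 33/1
  p_1/q_1 = 133/4
  p_2/q_2 = 299/9
  p_3/q_3 = 731/22
q_2 = 9 ≤ 13 < 22 = q_3, so the answer is 299/9.

299/9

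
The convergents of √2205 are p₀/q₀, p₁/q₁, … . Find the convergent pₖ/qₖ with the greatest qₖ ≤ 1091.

√2205 = [46; 1, 22, 2, 22, 1, 92, …] (period length 6).
Convergents:
  p_0/q_0 = 46/1
  p_1/q_1 = 47/1
  p_2/q_2 = 1080/23
  p_3/q_3 = 2207/47
  p_4/q_4 = 49634/1057
  p_5/q_5 = 51841/1104
q_4 = 1057 ≤ 1091 < 1104 = q_5, so the answer is 49634/1057.

49634/1057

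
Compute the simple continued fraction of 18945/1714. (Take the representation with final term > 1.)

[11; 18, 1, 5, 15]

18945 = 11*1714 + 91
1714 = 18*91 + 76
91 = 1*76 + 15
76 = 5*15 + 1
15 = 15*1 + 0  (stop)
So 18945/1714 = [11; 18, 1, 5, 15].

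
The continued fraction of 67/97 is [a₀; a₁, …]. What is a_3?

67 = 0·97 + 67   →  a_0 = 0
97 = 1·67 + 30   →  a_1 = 1
67 = 2·30 + 7   →  a_2 = 2
30 = 4·7 + 2   →  a_3 = 4

4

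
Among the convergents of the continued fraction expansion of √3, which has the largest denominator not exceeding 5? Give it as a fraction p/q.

√3 = [1; 1, 2, …] (period length 2).
Convergents:
  p_0/q_0 = 1/1
  p_1/q_1 = 2/1
  p_2/q_2 = 5/3
  p_3/q_3 = 7/4
  p_4/q_4 = 19/11
q_3 = 4 ≤ 5 < 11 = q_4, so the answer is 7/4.

7/4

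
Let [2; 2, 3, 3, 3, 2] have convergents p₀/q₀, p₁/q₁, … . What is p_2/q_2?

Using pₖ = aₖpₖ₋₁ + pₖ₋₂, qₖ = aₖqₖ₋₁ + qₖ₋₂ (with p₋₁=1, p₋₂=0, q₋₁=0, q₋₂=1):
  k=0: a=2, p=2, q=1
  k=1: a=2, p=5, q=2
  k=2: a=3, p=17, q=7

17/7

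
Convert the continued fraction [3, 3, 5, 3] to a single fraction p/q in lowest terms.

169/51

Fold from the inside: start with 3/1.
  5 + 1/3 = 16/3
  3 + 3/16 = 51/16
  3 + 16/51 = 169/51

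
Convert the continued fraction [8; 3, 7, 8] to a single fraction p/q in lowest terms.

1489/179

Using pₖ = aₖpₖ₋₁ + pₖ₋₂ and qₖ = aₖqₖ₋₁ + qₖ₋₂:
  k=0: a=8, p=8, q=1
  k=1: a=3, p=25, q=3
  k=2: a=7, p=183, q=22
  k=3: a=8, p=1489, q=179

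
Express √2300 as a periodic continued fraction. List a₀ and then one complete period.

[47; 1, 22, 1, 94]

a₀ = ⌊√2300⌋ = 47.
With m₀=0, d₀=1 and mₖ₊₁ = dₖaₖ − mₖ, dₖ₊₁ = (n − mₖ₊₁²)/dₖ, aₖ₊₁ = ⌊(a₀+mₖ₊₁)/dₖ₊₁⌋:
  k=1: m=47, d=91, a=1
  k=2: m=44, d=4, a=22
  k=3: m=44, d=91, a=1
  k=4: m=47, d=1, a=94
d=1 and a=2a₀=94 at k=4, so the next step gives (m, d) = (47, 91) again — its k=1 value — and the period has length 4.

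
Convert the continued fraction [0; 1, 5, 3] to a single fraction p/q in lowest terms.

Using pₖ = aₖpₖ₋₁ + pₖ₋₂ and qₖ = aₖqₖ₋₁ + qₖ₋₂:
  k=0: a=0, p=0, q=1
  k=1: a=1, p=1, q=1
  k=2: a=5, p=5, q=6
  k=3: a=3, p=16, q=19

16/19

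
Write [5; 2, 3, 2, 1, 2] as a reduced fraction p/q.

Fold from the inside: start with 2/1.
  1 + 1/2 = 3/2
  2 + 2/3 = 8/3
  3 + 3/8 = 27/8
  2 + 8/27 = 62/27
  5 + 27/62 = 337/62

337/62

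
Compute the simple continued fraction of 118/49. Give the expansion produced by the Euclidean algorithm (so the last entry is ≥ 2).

118 = 2×49 + 20
49 = 2×20 + 9
20 = 2×9 + 2
9 = 4×2 + 1
2 = 2×1 + 0  (stop)
So 118/49 = [2; 2, 2, 4, 2].

[2; 2, 2, 4, 2]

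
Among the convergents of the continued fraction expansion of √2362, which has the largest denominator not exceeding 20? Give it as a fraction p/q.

√2362 = [48; 1, 1, 1, 1, 96, …] (period length 5).
Convergents:
  p_0/q_0 = 48/1
  p_1/q_1 = 49/1
  p_2/q_2 = 97/2
  p_3/q_3 = 146/3
  p_4/q_4 = 243/5
  p_5/q_5 = 23474/483
q_4 = 5 ≤ 20 < 483 = q_5, so the answer is 243/5.

243/5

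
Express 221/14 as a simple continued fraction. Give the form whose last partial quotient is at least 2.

221 = 15*14 + 11
14 = 1*11 + 3
11 = 3*3 + 2
3 = 1*2 + 1
2 = 2*1 + 0  (stop)
So 221/14 = [15; 1, 3, 1, 2].

[15; 1, 3, 1, 2]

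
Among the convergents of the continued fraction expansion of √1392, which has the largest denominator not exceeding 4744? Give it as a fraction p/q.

116443/3121

√1392 = [37; 3, 4, 3, 74, …] (period length 4).
Convergents:
  p_0/q_0 = 37/1
  p_1/q_1 = 112/3
  p_2/q_2 = 485/13
  p_3/q_3 = 1567/42
  p_4/q_4 = 116443/3121
  p_5/q_5 = 350896/9405
q_4 = 3121 ≤ 4744 < 9405 = q_5, so the answer is 116443/3121.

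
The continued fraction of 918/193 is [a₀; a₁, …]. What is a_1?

1

918 = 4·193 + 146   →  a_0 = 4
193 = 1·146 + 47   →  a_1 = 1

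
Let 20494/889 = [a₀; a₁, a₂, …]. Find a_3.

10

20494 = 23·889 + 47   →  a_0 = 23
889 = 18·47 + 43   →  a_1 = 18
47 = 1·43 + 4   →  a_2 = 1
43 = 10·4 + 3   →  a_3 = 10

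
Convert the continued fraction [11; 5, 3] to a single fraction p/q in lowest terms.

179/16

Fold from the inside: start with 3/1.
  5 + 1/3 = 16/3
  11 + 3/16 = 179/16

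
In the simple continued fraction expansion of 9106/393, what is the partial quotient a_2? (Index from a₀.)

9106 = 23·393 + 67   →  a_0 = 23
393 = 5·67 + 58   →  a_1 = 5
67 = 1·58 + 9   →  a_2 = 1

1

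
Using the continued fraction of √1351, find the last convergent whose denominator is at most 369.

√1351 = [36; 1, 3, 10, 3, 1, 72, …] (period length 6).
Convergents:
  p_0/q_0 = 36/1
  p_1/q_1 = 37/1
  p_2/q_2 = 147/4
  p_3/q_3 = 1507/41
  p_4/q_4 = 4668/127
  p_5/q_5 = 6175/168
  p_6/q_6 = 449268/12223
q_5 = 168 ≤ 369 < 12223 = q_6, so the answer is 6175/168.

6175/168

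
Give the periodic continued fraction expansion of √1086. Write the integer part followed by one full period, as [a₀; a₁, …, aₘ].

a₀ = ⌊√1086⌋ = 32.
With m₀=0, d₀=1 and mₖ₊₁ = dₖaₖ − mₖ, dₖ₊₁ = (n − mₖ₊₁²)/dₖ, aₖ₊₁ = ⌊(a₀+mₖ₊₁)/dₖ₊₁⌋:
  k=1: m=32, d=62, a=1
  k=2: m=30, d=3, a=20
  k=3: m=30, d=62, a=1
  k=4: m=32, d=1, a=64
d=1 and a=2a₀=64 at k=4, so the next step gives (m, d) = (32, 62) again — its k=1 value — and the period has length 4.

[32; 1, 20, 1, 64]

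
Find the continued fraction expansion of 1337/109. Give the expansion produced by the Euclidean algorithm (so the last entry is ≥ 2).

[12; 3, 1, 3, 7]

1337 = 12×109 + 29
109 = 3×29 + 22
29 = 1×22 + 7
22 = 3×7 + 1
7 = 7×1 + 0  (stop)
So 1337/109 = [12; 3, 1, 3, 7].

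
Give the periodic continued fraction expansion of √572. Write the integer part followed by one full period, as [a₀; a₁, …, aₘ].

[23; 1, 10, 1, 46]

a₀ = ⌊√572⌋ = 23.
With m₀=0, d₀=1 and mₖ₊₁ = dₖaₖ − mₖ, dₖ₊₁ = (n − mₖ₊₁²)/dₖ, aₖ₊₁ = ⌊(a₀+mₖ₊₁)/dₖ₊₁⌋:
  k=1: m=23, d=43, a=1
  k=2: m=20, d=4, a=10
  k=3: m=20, d=43, a=1
  k=4: m=23, d=1, a=46
d=1 and a=2a₀=46 at k=4, so the next step gives (m, d) = (23, 43) again — its k=1 value — and the period has length 4.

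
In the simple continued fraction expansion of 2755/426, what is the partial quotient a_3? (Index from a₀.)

2755 = 6·426 + 199   →  a_0 = 6
426 = 2·199 + 28   →  a_1 = 2
199 = 7·28 + 3   →  a_2 = 7
28 = 9·3 + 1   →  a_3 = 9

9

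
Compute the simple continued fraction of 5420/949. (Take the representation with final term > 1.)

[5; 1, 2, 2, 6, 2, 1, 6]

5420 = 5×949 + 675
949 = 1×675 + 274
675 = 2×274 + 127
274 = 2×127 + 20
127 = 6×20 + 7
20 = 2×7 + 6
7 = 1×6 + 1
6 = 6×1 + 0  (stop)
So 5420/949 = [5; 1, 2, 2, 6, 2, 1, 6].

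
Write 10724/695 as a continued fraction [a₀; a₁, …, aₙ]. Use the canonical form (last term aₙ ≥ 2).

10724 = 15×695 + 299
695 = 2×299 + 97
299 = 3×97 + 8
97 = 12×8 + 1
8 = 8×1 + 0  (stop)
So 10724/695 = [15; 2, 3, 12, 8].

[15; 2, 3, 12, 8]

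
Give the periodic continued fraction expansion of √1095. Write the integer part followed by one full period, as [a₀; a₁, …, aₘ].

a₀ = ⌊√1095⌋ = 33.
With m₀=0, d₀=1 and mₖ₊₁ = dₖaₖ − mₖ, dₖ₊₁ = (n − mₖ₊₁²)/dₖ, aₖ₊₁ = ⌊(a₀+mₖ₊₁)/dₖ₊₁⌋:
  k=1: m=33, d=6, a=11
  k=2: m=33, d=1, a=66
d=1 and a=2a₀=66 at k=2, so the next step gives (m, d) = (33, 6) again — its k=1 value — and the period has length 2.

[33; 11, 66]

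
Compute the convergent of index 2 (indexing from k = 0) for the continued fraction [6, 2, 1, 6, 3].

19/3

Using pₖ = aₖpₖ₋₁ + pₖ₋₂, qₖ = aₖqₖ₋₁ + qₖ₋₂ (with p₋₁=1, p₋₂=0, q₋₁=0, q₋₂=1):
  k=0: a=6, p=6, q=1
  k=1: a=2, p=13, q=2
  k=2: a=1, p=19, q=3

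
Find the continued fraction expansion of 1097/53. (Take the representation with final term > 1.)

[20; 1, 2, 3, 5]

1097 = 20·53 + 37
53 = 1·37 + 16
37 = 2·16 + 5
16 = 3·5 + 1
5 = 5·1 + 0  (stop)
So 1097/53 = [20; 1, 2, 3, 5].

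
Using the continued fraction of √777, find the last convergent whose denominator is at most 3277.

86997/3121

√777 = [27; 1, 6, 1, 54, …] (period length 4).
Convergents:
  p_0/q_0 = 27/1
  p_1/q_1 = 28/1
  p_2/q_2 = 195/7
  p_3/q_3 = 223/8
  p_4/q_4 = 12237/439
  p_5/q_5 = 12460/447
  p_6/q_6 = 86997/3121
  p_7/q_7 = 99457/3568
q_6 = 3121 ≤ 3277 < 3568 = q_7, so the answer is 86997/3121.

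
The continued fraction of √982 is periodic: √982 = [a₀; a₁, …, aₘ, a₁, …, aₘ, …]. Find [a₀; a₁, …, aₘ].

a₀ = ⌊√982⌋ = 31.
With m₀=0, d₀=1 and mₖ₊₁ = dₖaₖ − mₖ, dₖ₊₁ = (n − mₖ₊₁²)/dₖ, aₖ₊₁ = ⌊(a₀+mₖ₊₁)/dₖ₊₁⌋:
  k=1: m=31, d=21, a=2
  k=2: m=11, d=41, a=1
  k=3: m=30, d=2, a=30
  k=4: m=30, d=41, a=1
  k=5: m=11, d=21, a=2
  k=6: m=31, d=1, a=62
d=1 and a=2a₀=62 at k=6, so the next step gives (m, d) = (31, 21) again — its k=1 value — and the period has length 6.

[31; 2, 1, 30, 1, 2, 62]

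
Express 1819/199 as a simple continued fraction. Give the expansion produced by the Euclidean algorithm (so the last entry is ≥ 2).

1819 = 9*199 + 28
199 = 7*28 + 3
28 = 9*3 + 1
3 = 3*1 + 0  (stop)
So 1819/199 = [9; 7, 9, 3].

[9; 7, 9, 3]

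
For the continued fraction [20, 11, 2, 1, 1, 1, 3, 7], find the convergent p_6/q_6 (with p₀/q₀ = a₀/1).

6629/330

Using pₖ = aₖpₖ₋₁ + pₖ₋₂, qₖ = aₖqₖ₋₁ + qₖ₋₂ (with p₋₁=1, p₋₂=0, q₋₁=0, q₋₂=1):
  k=0: a=20, p=20, q=1
  k=1: a=11, p=221, q=11
  k=2: a=2, p=462, q=23
  k=3: a=1, p=683, q=34
  k=4: a=1, p=1145, q=57
  k=5: a=1, p=1828, q=91
  k=6: a=3, p=6629, q=330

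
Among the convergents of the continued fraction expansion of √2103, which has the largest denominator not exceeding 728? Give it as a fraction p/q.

29487/643

√2103 = [45; 1, 6, 15, 6, 1, 90, …] (period length 6).
Convergents:
  p_0/q_0 = 45/1
  p_1/q_1 = 46/1
  p_2/q_2 = 321/7
  p_3/q_3 = 4861/106
  p_4/q_4 = 29487/643
  p_5/q_5 = 34348/749
q_4 = 643 ≤ 728 < 749 = q_5, so the answer is 29487/643.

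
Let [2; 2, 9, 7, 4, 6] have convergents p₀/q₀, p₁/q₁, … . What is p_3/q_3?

Using pₖ = aₖpₖ₋₁ + pₖ₋₂, qₖ = aₖqₖ₋₁ + qₖ₋₂ (with p₋₁=1, p₋₂=0, q₋₁=0, q₋₂=1):
  k=0: a=2, p=2, q=1
  k=1: a=2, p=5, q=2
  k=2: a=9, p=47, q=19
  k=3: a=7, p=334, q=135

334/135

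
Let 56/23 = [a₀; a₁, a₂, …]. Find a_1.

56 = 2·23 + 10   →  a_0 = 2
23 = 2·10 + 3   →  a_1 = 2

2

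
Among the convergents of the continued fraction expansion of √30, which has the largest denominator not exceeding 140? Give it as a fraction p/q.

√30 = [5; 2, 10, …] (period length 2).
Convergents:
  p_0/q_0 = 5/1
  p_1/q_1 = 11/2
  p_2/q_2 = 115/21
  p_3/q_3 = 241/44
  p_4/q_4 = 2525/461
q_3 = 44 ≤ 140 < 461 = q_4, so the answer is 241/44.

241/44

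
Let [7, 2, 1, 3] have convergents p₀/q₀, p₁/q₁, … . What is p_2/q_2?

22/3

Using pₖ = aₖpₖ₋₁ + pₖ₋₂, qₖ = aₖqₖ₋₁ + qₖ₋₂ (with p₋₁=1, p₋₂=0, q₋₁=0, q₋₂=1):
  k=0: a=7, p=7, q=1
  k=1: a=2, p=15, q=2
  k=2: a=1, p=22, q=3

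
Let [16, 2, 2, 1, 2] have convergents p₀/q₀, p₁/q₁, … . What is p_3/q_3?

Using pₖ = aₖpₖ₋₁ + pₖ₋₂, qₖ = aₖqₖ₋₁ + qₖ₋₂ (with p₋₁=1, p₋₂=0, q₋₁=0, q₋₂=1):
  k=0: a=16, p=16, q=1
  k=1: a=2, p=33, q=2
  k=2: a=2, p=82, q=5
  k=3: a=1, p=115, q=7

115/7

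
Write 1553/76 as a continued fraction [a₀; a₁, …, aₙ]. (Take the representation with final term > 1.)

1553 = 20·76 + 33
76 = 2·33 + 10
33 = 3·10 + 3
10 = 3·3 + 1
3 = 3·1 + 0  (stop)
So 1553/76 = [20; 2, 3, 3, 3].

[20; 2, 3, 3, 3]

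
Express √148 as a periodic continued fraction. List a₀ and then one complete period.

a₀ = ⌊√148⌋ = 12.

[12; 6, 24]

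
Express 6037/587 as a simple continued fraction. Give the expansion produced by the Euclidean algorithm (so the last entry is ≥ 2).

[10; 3, 1, 1, 16, 5]

6037 = 10·587 + 167
587 = 3·167 + 86
167 = 1·86 + 81
86 = 1·81 + 5
81 = 16·5 + 1
5 = 5·1 + 0  (stop)
So 6037/587 = [10; 3, 1, 1, 16, 5].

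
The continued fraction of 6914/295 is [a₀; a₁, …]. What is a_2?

6914 = 23·295 + 129   →  a_0 = 23
295 = 2·129 + 37   →  a_1 = 2
129 = 3·37 + 18   →  a_2 = 3

3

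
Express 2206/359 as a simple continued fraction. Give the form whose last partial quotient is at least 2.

2206 = 6×359 + 52
359 = 6×52 + 47
52 = 1×47 + 5
47 = 9×5 + 2
5 = 2×2 + 1
2 = 2×1 + 0  (stop)
So 2206/359 = [6; 6, 1, 9, 2, 2].

[6; 6, 1, 9, 2, 2]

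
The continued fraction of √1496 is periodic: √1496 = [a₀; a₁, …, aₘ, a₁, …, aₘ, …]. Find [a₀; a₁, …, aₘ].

a₀ = ⌊√1496⌋ = 38.

[38; 1, 2, 9, 2, 1, 76]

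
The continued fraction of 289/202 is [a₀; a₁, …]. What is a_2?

3

289 = 1·202 + 87   →  a_0 = 1
202 = 2·87 + 28   →  a_1 = 2
87 = 3·28 + 3   →  a_2 = 3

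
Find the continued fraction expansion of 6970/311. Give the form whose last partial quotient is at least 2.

[22; 2, 2, 3, 18]

6970 = 22*311 + 128
311 = 2*128 + 55
128 = 2*55 + 18
55 = 3*18 + 1
18 = 18*1 + 0  (stop)
So 6970/311 = [22; 2, 2, 3, 18].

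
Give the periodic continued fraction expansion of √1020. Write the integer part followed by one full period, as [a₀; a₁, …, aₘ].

a₀ = ⌊√1020⌋ = 31.

[31; 1, 14, 1, 62]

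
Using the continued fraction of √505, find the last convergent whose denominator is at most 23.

382/17

√505 = [22; 2, 8, 2, 44, …] (period length 4).
Convergents:
  p_0/q_0 = 22/1
  p_1/q_1 = 45/2
  p_2/q_2 = 382/17
  p_3/q_3 = 809/36
q_2 = 17 ≤ 23 < 36 = q_3, so the answer is 382/17.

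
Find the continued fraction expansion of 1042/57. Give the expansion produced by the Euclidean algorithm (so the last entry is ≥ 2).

[18; 3, 1, 1, 3, 2]

1042 = 18*57 + 16
57 = 3*16 + 9
16 = 1*9 + 7
9 = 1*7 + 2
7 = 3*2 + 1
2 = 2*1 + 0  (stop)
So 1042/57 = [18; 3, 1, 1, 3, 2].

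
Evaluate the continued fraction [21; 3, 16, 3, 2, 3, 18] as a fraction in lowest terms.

466947/21895

Using pₖ = aₖpₖ₋₁ + pₖ₋₂ and qₖ = aₖqₖ₋₁ + qₖ₋₂:
  k=0: a=21, p=21, q=1
  k=1: a=3, p=64, q=3
  k=2: a=16, p=1045, q=49
  k=3: a=3, p=3199, q=150
  k=4: a=2, p=7443, q=349
  k=5: a=3, p=25528, q=1197
  k=6: a=18, p=466947, q=21895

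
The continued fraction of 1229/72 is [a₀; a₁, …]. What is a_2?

2

1229 = 17·72 + 5   →  a_0 = 17
72 = 14·5 + 2   →  a_1 = 14
5 = 2·2 + 1   →  a_2 = 2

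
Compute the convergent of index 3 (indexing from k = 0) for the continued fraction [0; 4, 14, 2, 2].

29/118

Using pₖ = aₖpₖ₋₁ + pₖ₋₂, qₖ = aₖqₖ₋₁ + qₖ₋₂ (with p₋₁=1, p₋₂=0, q₋₁=0, q₋₂=1):
  k=0: a=0, p=0, q=1
  k=1: a=4, p=1, q=4
  k=2: a=14, p=14, q=57
  k=3: a=2, p=29, q=118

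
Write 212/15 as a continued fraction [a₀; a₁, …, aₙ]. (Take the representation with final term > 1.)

[14; 7, 2]

212 = 14·15 + 2
15 = 7·2 + 1
2 = 2·1 + 0  (stop)
So 212/15 = [14; 7, 2].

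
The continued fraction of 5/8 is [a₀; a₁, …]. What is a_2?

5 = 0·8 + 5   →  a_0 = 0
8 = 1·5 + 3   →  a_1 = 1
5 = 1·3 + 2   →  a_2 = 1

1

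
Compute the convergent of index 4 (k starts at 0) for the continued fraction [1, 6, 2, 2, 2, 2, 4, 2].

Using pₖ = aₖpₖ₋₁ + pₖ₋₂, qₖ = aₖqₖ₋₁ + qₖ₋₂ (with p₋₁=1, p₋₂=0, q₋₁=0, q₋₂=1):
  k=0: a=1, p=1, q=1
  k=1: a=6, p=7, q=6
  k=2: a=2, p=15, q=13
  k=3: a=2, p=37, q=32
  k=4: a=2, p=89, q=77

89/77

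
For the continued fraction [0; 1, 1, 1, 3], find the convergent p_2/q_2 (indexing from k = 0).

1/2

Using pₖ = aₖpₖ₋₁ + pₖ₋₂, qₖ = aₖqₖ₋₁ + qₖ₋₂ (with p₋₁=1, p₋₂=0, q₋₁=0, q₋₂=1):
  k=0: a=0, p=0, q=1
  k=1: a=1, p=1, q=1
  k=2: a=1, p=1, q=2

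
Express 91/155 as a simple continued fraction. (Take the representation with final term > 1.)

[0; 1, 1, 2, 2, 1, 2, 3]

91 = 0*155 + 91
155 = 1*91 + 64
91 = 1*64 + 27
64 = 2*27 + 10
27 = 2*10 + 7
10 = 1*7 + 3
7 = 2*3 + 1
3 = 3*1 + 0  (stop)
So 91/155 = [0; 1, 1, 2, 2, 1, 2, 3].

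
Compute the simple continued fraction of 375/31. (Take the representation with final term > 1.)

[12; 10, 3]

375 = 12·31 + 3
31 = 10·3 + 1
3 = 3·1 + 0  (stop)
So 375/31 = [12; 10, 3].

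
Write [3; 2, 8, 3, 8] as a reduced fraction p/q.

Using pₖ = aₖpₖ₋₁ + pₖ₋₂ and qₖ = aₖqₖ₋₁ + qₖ₋₂:
  k=0: a=3, p=3, q=1
  k=1: a=2, p=7, q=2
  k=2: a=8, p=59, q=17
  k=3: a=3, p=184, q=53
  k=4: a=8, p=1531, q=441

1531/441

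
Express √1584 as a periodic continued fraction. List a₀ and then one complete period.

[39; 1, 3, 1, 78]

a₀ = ⌊√1584⌋ = 39.
With m₀=0, d₀=1 and mₖ₊₁ = dₖaₖ − mₖ, dₖ₊₁ = (n − mₖ₊₁²)/dₖ, aₖ₊₁ = ⌊(a₀+mₖ₊₁)/dₖ₊₁⌋:
  k=1: m=39, d=63, a=1
  k=2: m=24, d=16, a=3
  k=3: m=24, d=63, a=1
  k=4: m=39, d=1, a=78
d=1 and a=2a₀=78 at k=4, so the next step gives (m, d) = (39, 63) again — its k=1 value — and the period has length 4.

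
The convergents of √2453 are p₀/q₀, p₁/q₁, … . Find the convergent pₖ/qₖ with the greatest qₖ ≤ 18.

√2453 = [49; 1, 1, 8, 1, 1, 98, …] (period length 6).
Convergents:
  p_0/q_0 = 49/1
  p_1/q_1 = 50/1
  p_2/q_2 = 99/2
  p_3/q_3 = 842/17
  p_4/q_4 = 941/19
q_3 = 17 ≤ 18 < 19 = q_4, so the answer is 842/17.

842/17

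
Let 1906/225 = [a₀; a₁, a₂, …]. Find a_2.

1906 = 8·225 + 106   →  a_0 = 8
225 = 2·106 + 13   →  a_1 = 2
106 = 8·13 + 2   →  a_2 = 8

8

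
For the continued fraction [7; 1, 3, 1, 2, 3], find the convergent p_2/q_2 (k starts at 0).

Using pₖ = aₖpₖ₋₁ + pₖ₋₂, qₖ = aₖqₖ₋₁ + qₖ₋₂ (with p₋₁=1, p₋₂=0, q₋₁=0, q₋₂=1):
  k=0: a=7, p=7, q=1
  k=1: a=1, p=8, q=1
  k=2: a=3, p=31, q=4

31/4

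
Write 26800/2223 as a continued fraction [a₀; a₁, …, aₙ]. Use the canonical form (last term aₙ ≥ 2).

26800 = 12·2223 + 124
2223 = 17·124 + 115
124 = 1·115 + 9
115 = 12·9 + 7
9 = 1·7 + 2
7 = 3·2 + 1
2 = 2·1 + 0  (stop)
So 26800/2223 = [12; 17, 1, 12, 1, 3, 2].

[12; 17, 1, 12, 1, 3, 2]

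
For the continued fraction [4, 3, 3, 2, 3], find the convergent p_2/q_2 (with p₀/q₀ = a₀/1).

Using pₖ = aₖpₖ₋₁ + pₖ₋₂, qₖ = aₖqₖ₋₁ + qₖ₋₂ (with p₋₁=1, p₋₂=0, q₋₁=0, q₋₂=1):
  k=0: a=4, p=4, q=1
  k=1: a=3, p=13, q=3
  k=2: a=3, p=43, q=10

43/10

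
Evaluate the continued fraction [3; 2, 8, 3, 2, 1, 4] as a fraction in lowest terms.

2871/827

Using pₖ = aₖpₖ₋₁ + pₖ₋₂ and qₖ = aₖqₖ₋₁ + qₖ₋₂:
  k=0: a=3, p=3, q=1
  k=1: a=2, p=7, q=2
  k=2: a=8, p=59, q=17
  k=3: a=3, p=184, q=53
  k=4: a=2, p=427, q=123
  k=5: a=1, p=611, q=176
  k=6: a=4, p=2871, q=827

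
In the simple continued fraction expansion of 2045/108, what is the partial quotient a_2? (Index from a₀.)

2045 = 18·108 + 101   →  a_0 = 18
108 = 1·101 + 7   →  a_1 = 1
101 = 14·7 + 3   →  a_2 = 14

14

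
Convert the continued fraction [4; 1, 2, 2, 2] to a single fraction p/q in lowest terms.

Fold from the inside: start with 2/1.
  2 + 1/2 = 5/2
  2 + 2/5 = 12/5
  1 + 5/12 = 17/12
  4 + 12/17 = 80/17

80/17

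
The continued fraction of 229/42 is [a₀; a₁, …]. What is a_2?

229 = 5·42 + 19   →  a_0 = 5
42 = 2·19 + 4   →  a_1 = 2
19 = 4·4 + 3   →  a_2 = 4

4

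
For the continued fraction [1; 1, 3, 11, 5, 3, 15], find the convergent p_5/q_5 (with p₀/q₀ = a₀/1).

Using pₖ = aₖpₖ₋₁ + pₖ₋₂, qₖ = aₖqₖ₋₁ + qₖ₋₂ (with p₋₁=1, p₋₂=0, q₋₁=0, q₋₂=1):
  k=0: a=1, p=1, q=1
  k=1: a=1, p=2, q=1
  k=2: a=3, p=7, q=4
  k=3: a=11, p=79, q=45
  k=4: a=5, p=402, q=229
  k=5: a=3, p=1285, q=732

1285/732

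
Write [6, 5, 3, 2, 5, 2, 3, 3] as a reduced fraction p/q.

30902/4993

Fold from the inside: start with 3/1.
  3 + 1/3 = 10/3
  2 + 3/10 = 23/10
  5 + 10/23 = 125/23
  2 + 23/125 = 273/125
  3 + 125/273 = 944/273
  5 + 273/944 = 4993/944
  6 + 944/4993 = 30902/4993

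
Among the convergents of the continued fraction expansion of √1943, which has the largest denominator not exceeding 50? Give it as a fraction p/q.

1102/25

√1943 = [44; 12, 1, 1, 2, 1, 1, 12, 88, …] (period length 8).
Convergents:
  p_0/q_0 = 44/1
  p_1/q_1 = 529/12
  p_2/q_2 = 573/13
  p_3/q_3 = 1102/25
  p_4/q_4 = 2777/63
q_3 = 25 ≤ 50 < 63 = q_4, so the answer is 1102/25.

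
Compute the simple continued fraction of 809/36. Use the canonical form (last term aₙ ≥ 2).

[22; 2, 8, 2]

809 = 22·36 + 17
36 = 2·17 + 2
17 = 8·2 + 1
2 = 2·1 + 0  (stop)
So 809/36 = [22; 2, 8, 2].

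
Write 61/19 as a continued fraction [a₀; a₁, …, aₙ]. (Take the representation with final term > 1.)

[3; 4, 1, 3]

61 = 3*19 + 4
19 = 4*4 + 3
4 = 1*3 + 1
3 = 3*1 + 0  (stop)
So 61/19 = [3; 4, 1, 3].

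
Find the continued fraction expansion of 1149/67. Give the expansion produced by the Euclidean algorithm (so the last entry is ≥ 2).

1149 = 17·67 + 10
67 = 6·10 + 7
10 = 1·7 + 3
7 = 2·3 + 1
3 = 3·1 + 0  (stop)
So 1149/67 = [17; 6, 1, 2, 3].

[17; 6, 1, 2, 3]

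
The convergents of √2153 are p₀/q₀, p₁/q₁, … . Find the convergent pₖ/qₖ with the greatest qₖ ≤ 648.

√2153 = [46; 2, 2, 92, …] (period length 3).
Convergents:
  p_0/q_0 = 46/1
  p_1/q_1 = 93/2
  p_2/q_2 = 232/5
  p_3/q_3 = 21437/462
  p_4/q_4 = 43106/929
q_3 = 462 ≤ 648 < 929 = q_4, so the answer is 21437/462.

21437/462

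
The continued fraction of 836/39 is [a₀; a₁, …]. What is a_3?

836 = 21·39 + 17   →  a_0 = 21
39 = 2·17 + 5   →  a_1 = 2
17 = 3·5 + 2   →  a_2 = 3
5 = 2·2 + 1   →  a_3 = 2

2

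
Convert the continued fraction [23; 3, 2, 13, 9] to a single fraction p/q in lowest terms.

19864/853

Using pₖ = aₖpₖ₋₁ + pₖ₋₂ and qₖ = aₖqₖ₋₁ + qₖ₋₂:
  k=0: a=23, p=23, q=1
  k=1: a=3, p=70, q=3
  k=2: a=2, p=163, q=7
  k=3: a=13, p=2189, q=94
  k=4: a=9, p=19864, q=853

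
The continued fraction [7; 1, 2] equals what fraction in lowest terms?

Fold from the inside: start with 2/1.
  1 + 1/2 = 3/2
  7 + 2/3 = 23/3

23/3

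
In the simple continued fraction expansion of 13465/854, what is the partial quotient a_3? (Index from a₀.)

13465 = 15·854 + 655   →  a_0 = 15
854 = 1·655 + 199   →  a_1 = 1
655 = 3·199 + 58   →  a_2 = 3
199 = 3·58 + 25   →  a_3 = 3

3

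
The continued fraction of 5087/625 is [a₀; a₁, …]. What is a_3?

5087 = 8·625 + 87   →  a_0 = 8
625 = 7·87 + 16   →  a_1 = 7
87 = 5·16 + 7   →  a_2 = 5
16 = 2·7 + 2   →  a_3 = 2

2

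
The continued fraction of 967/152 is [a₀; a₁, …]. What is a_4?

4

967 = 6·152 + 55   →  a_0 = 6
152 = 2·55 + 42   →  a_1 = 2
55 = 1·42 + 13   →  a_2 = 1
42 = 3·13 + 3   →  a_3 = 3
13 = 4·3 + 1   →  a_4 = 4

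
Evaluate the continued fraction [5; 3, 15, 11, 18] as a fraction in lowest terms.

49043/9208

Fold from the inside: start with 18/1.
  11 + 1/18 = 199/18
  15 + 18/199 = 3003/199
  3 + 199/3003 = 9208/3003
  5 + 3003/9208 = 49043/9208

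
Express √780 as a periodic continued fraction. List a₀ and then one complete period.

a₀ = ⌊√780⌋ = 27.
With m₀=0, d₀=1 and mₖ₊₁ = dₖaₖ − mₖ, dₖ₊₁ = (n − mₖ₊₁²)/dₖ, aₖ₊₁ = ⌊(a₀+mₖ₊₁)/dₖ₊₁⌋:
  k=1: m=27, d=51, a=1
  k=2: m=24, d=4, a=12
  k=3: m=24, d=51, a=1
  k=4: m=27, d=1, a=54
d=1 and a=2a₀=54 at k=4, so the next step gives (m, d) = (27, 51) again — its k=1 value — and the period has length 4.

[27; 1, 12, 1, 54]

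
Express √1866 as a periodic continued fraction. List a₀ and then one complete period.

[43; 5, 14, 5, 86]

a₀ = ⌊√1866⌋ = 43.
With m₀=0, d₀=1 and mₖ₊₁ = dₖaₖ − mₖ, dₖ₊₁ = (n − mₖ₊₁²)/dₖ, aₖ₊₁ = ⌊(a₀+mₖ₊₁)/dₖ₊₁⌋:
  k=1: m=43, d=17, a=5
  k=2: m=42, d=6, a=14
  k=3: m=42, d=17, a=5
  k=4: m=43, d=1, a=86
d=1 and a=2a₀=86 at k=4, so the next step gives (m, d) = (43, 17) again — its k=1 value — and the period has length 4.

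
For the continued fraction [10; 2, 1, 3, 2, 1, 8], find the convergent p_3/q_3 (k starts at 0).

114/11

Using pₖ = aₖpₖ₋₁ + pₖ₋₂, qₖ = aₖqₖ₋₁ + qₖ₋₂ (with p₋₁=1, p₋₂=0, q₋₁=0, q₋₂=1):
  k=0: a=10, p=10, q=1
  k=1: a=2, p=21, q=2
  k=2: a=1, p=31, q=3
  k=3: a=3, p=114, q=11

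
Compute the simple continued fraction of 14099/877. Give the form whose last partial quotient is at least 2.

[16; 13, 11, 6]

14099 = 16*877 + 67
877 = 13*67 + 6
67 = 11*6 + 1
6 = 6*1 + 0  (stop)
So 14099/877 = [16; 13, 11, 6].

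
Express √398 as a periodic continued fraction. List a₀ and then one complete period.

[19; 1, 18, 1, 38]

a₀ = ⌊√398⌋ = 19.
With m₀=0, d₀=1 and mₖ₊₁ = dₖaₖ − mₖ, dₖ₊₁ = (n − mₖ₊₁²)/dₖ, aₖ₊₁ = ⌊(a₀+mₖ₊₁)/dₖ₊₁⌋:
  k=1: m=19, d=37, a=1
  k=2: m=18, d=2, a=18
  k=3: m=18, d=37, a=1
  k=4: m=19, d=1, a=38
d=1 and a=2a₀=38 at k=4, so the next step gives (m, d) = (19, 37) again — its k=1 value — and the period has length 4.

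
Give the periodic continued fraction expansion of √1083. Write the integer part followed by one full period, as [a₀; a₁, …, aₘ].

[32; 1, 9, 1, 64]

a₀ = ⌊√1083⌋ = 32.
With m₀=0, d₀=1 and mₖ₊₁ = dₖaₖ − mₖ, dₖ₊₁ = (n − mₖ₊₁²)/dₖ, aₖ₊₁ = ⌊(a₀+mₖ₊₁)/dₖ₊₁⌋:
  k=1: m=32, d=59, a=1
  k=2: m=27, d=6, a=9
  k=3: m=27, d=59, a=1
  k=4: m=32, d=1, a=64
d=1 and a=2a₀=64 at k=4, so the next step gives (m, d) = (32, 59) again — its k=1 value — and the period has length 4.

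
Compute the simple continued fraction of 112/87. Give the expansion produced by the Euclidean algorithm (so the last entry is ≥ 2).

[1; 3, 2, 12]

112 = 1·87 + 25
87 = 3·25 + 12
25 = 2·12 + 1
12 = 12·1 + 0  (stop)
So 112/87 = [1; 3, 2, 12].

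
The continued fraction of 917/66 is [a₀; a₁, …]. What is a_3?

2

917 = 13·66 + 59   →  a_0 = 13
66 = 1·59 + 7   →  a_1 = 1
59 = 8·7 + 3   →  a_2 = 8
7 = 2·3 + 1   →  a_3 = 2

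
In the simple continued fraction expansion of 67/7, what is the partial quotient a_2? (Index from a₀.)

67 = 9·7 + 4   →  a_0 = 9
7 = 1·4 + 3   →  a_1 = 1
4 = 1·3 + 1   →  a_2 = 1

1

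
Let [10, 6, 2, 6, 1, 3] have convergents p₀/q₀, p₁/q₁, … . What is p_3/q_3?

853/84

Using pₖ = aₖpₖ₋₁ + pₖ₋₂, qₖ = aₖqₖ₋₁ + qₖ₋₂ (with p₋₁=1, p₋₂=0, q₋₁=0, q₋₂=1):
  k=0: a=10, p=10, q=1
  k=1: a=6, p=61, q=6
  k=2: a=2, p=132, q=13
  k=3: a=6, p=853, q=84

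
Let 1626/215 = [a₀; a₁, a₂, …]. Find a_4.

2

1626 = 7·215 + 121   →  a_0 = 7
215 = 1·121 + 94   →  a_1 = 1
121 = 1·94 + 27   →  a_2 = 1
94 = 3·27 + 13   →  a_3 = 3
27 = 2·13 + 1   →  a_4 = 2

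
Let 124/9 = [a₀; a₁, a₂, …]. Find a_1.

1

124 = 13·9 + 7   →  a_0 = 13
9 = 1·7 + 2   →  a_1 = 1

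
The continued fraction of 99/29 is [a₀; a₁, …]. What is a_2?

2

99 = 3·29 + 12   →  a_0 = 3
29 = 2·12 + 5   →  a_1 = 2
12 = 2·5 + 2   →  a_2 = 2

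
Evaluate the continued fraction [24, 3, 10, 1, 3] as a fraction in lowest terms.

3235/133

Using pₖ = aₖpₖ₋₁ + pₖ₋₂ and qₖ = aₖqₖ₋₁ + qₖ₋₂:
  k=0: a=24, p=24, q=1
  k=1: a=3, p=73, q=3
  k=2: a=10, p=754, q=31
  k=3: a=1, p=827, q=34
  k=4: a=3, p=3235, q=133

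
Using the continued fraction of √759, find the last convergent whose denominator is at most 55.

√759 = [27; 1, 1, 4, 1, 1, 54, …] (period length 6).
Convergents:
  p_0/q_0 = 27/1
  p_1/q_1 = 28/1
  p_2/q_2 = 55/2
  p_3/q_3 = 248/9
  p_4/q_4 = 303/11
  p_5/q_5 = 551/20
  p_6/q_6 = 30057/1091
q_5 = 20 ≤ 55 < 1091 = q_6, so the answer is 551/20.

551/20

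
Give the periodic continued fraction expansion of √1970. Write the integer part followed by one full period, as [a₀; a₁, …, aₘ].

[44; 2, 1, 1, 2, 88]

a₀ = ⌊√1970⌋ = 44.
With m₀=0, d₀=1 and mₖ₊₁ = dₖaₖ − mₖ, dₖ₊₁ = (n − mₖ₊₁²)/dₖ, aₖ₊₁ = ⌊(a₀+mₖ₊₁)/dₖ₊₁⌋:
  k=1: m=44, d=34, a=2
  k=2: m=24, d=41, a=1
  k=3: m=17, d=41, a=1
  k=4: m=24, d=34, a=2
  k=5: m=44, d=1, a=88
d=1 and a=2a₀=88 at k=5, so the next step gives (m, d) = (44, 34) again — its k=1 value — and the period has length 5.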